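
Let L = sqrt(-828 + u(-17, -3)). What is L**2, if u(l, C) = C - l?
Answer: -814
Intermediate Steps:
L = I*sqrt(814) (L = sqrt(-828 + (-3 - 1*(-17))) = sqrt(-828 + (-3 + 17)) = sqrt(-828 + 14) = sqrt(-814) = I*sqrt(814) ≈ 28.531*I)
L**2 = (I*sqrt(814))**2 = -814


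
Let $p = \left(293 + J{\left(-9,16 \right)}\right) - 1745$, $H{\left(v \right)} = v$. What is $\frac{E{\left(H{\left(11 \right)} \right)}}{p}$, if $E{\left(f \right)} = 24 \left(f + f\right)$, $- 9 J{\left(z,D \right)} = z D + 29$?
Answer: $- \frac{4752}{12953} \approx -0.36686$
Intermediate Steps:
$J{\left(z,D \right)} = - \frac{29}{9} - \frac{D z}{9}$ ($J{\left(z,D \right)} = - \frac{z D + 29}{9} = - \frac{D z + 29}{9} = - \frac{29 + D z}{9} = - \frac{29}{9} - \frac{D z}{9}$)
$p = - \frac{12953}{9}$ ($p = \left(293 - \left(\frac{29}{9} + \frac{16}{9} \left(-9\right)\right)\right) - 1745 = \left(293 + \left(- \frac{29}{9} + 16\right)\right) - 1745 = \left(293 + \frac{115}{9}\right) - 1745 = \frac{2752}{9} - 1745 = - \frac{12953}{9} \approx -1439.2$)
$E{\left(f \right)} = 48 f$ ($E{\left(f \right)} = 24 \cdot 2 f = 48 f$)
$\frac{E{\left(H{\left(11 \right)} \right)}}{p} = \frac{48 \cdot 11}{- \frac{12953}{9}} = 528 \left(- \frac{9}{12953}\right) = - \frac{4752}{12953}$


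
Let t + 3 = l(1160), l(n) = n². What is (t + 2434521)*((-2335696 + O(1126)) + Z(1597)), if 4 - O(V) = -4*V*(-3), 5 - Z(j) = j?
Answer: -8886286273928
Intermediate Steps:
Z(j) = 5 - j
O(V) = 4 - 12*V (O(V) = 4 - (-4*V)*(-3) = 4 - 12*V)
t = 1345597 (t = -3 + 1160² = -3 + 1345600 = 1345597)
(t + 2434521)*((-2335696 + O(1126)) + Z(1597)) = (1345597 + 2434521)*((-2335696 + (4 - 12*1126)) + (5 - 1*1597)) = 3780118*((-2335696 + (4 - 13512)) + (5 - 1597)) = 3780118*((-2335696 - 13508) - 1592) = 3780118*(-2349204 - 1592) = 3780118*(-2350796) = -8886286273928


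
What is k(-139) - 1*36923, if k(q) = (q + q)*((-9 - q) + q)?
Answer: -34421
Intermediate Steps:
k(q) = -18*q (k(q) = (2*q)*(-9) = -18*q)
k(-139) - 1*36923 = -18*(-139) - 1*36923 = 2502 - 36923 = -34421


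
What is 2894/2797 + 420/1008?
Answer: 48713/33564 ≈ 1.4513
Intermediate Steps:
2894/2797 + 420/1008 = 2894*(1/2797) + 420*(1/1008) = 2894/2797 + 5/12 = 48713/33564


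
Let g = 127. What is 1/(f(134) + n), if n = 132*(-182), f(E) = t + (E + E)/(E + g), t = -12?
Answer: -261/6273128 ≈ -4.1606e-5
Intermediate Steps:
f(E) = -12 + 2*E/(127 + E) (f(E) = -12 + (E + E)/(E + 127) = -12 + (2*E)/(127 + E) = -12 + 2*E/(127 + E))
n = -24024
1/(f(134) + n) = 1/(2*(-762 - 5*134)/(127 + 134) - 24024) = 1/(2*(-762 - 670)/261 - 24024) = 1/(2*(1/261)*(-1432) - 24024) = 1/(-2864/261 - 24024) = 1/(-6273128/261) = -261/6273128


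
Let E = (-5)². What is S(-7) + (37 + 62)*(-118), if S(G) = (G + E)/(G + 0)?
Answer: -81792/7 ≈ -11685.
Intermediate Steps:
E = 25
S(G) = (25 + G)/G (S(G) = (G + 25)/(G + 0) = (25 + G)/G)
S(-7) + (37 + 62)*(-118) = (25 - 7)/(-7) + (37 + 62)*(-118) = -⅐*18 + 99*(-118) = -18/7 - 11682 = -81792/7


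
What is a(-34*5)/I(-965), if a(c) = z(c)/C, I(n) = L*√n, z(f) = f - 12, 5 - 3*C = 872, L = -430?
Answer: 91*I*√965/59960275 ≈ 4.7146e-5*I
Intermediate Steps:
C = -289 (C = 5/3 - ⅓*872 = 5/3 - 872/3 = -289)
z(f) = -12 + f
I(n) = -430*√n
a(c) = 12/289 - c/289 (a(c) = (-12 + c)/(-289) = (-12 + c)*(-1/289) = 12/289 - c/289)
a(-34*5)/I(-965) = (12/289 - (-2)*5/17)/((-430*I*√965)) = (12/289 - 1/289*(-170))/((-430*I*√965)) = (12/289 + 10/17)/((-430*I*√965)) = 182*(I*√965/414950)/289 = 91*I*√965/59960275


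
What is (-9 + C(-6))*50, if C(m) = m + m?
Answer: -1050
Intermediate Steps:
C(m) = 2*m
(-9 + C(-6))*50 = (-9 + 2*(-6))*50 = (-9 - 12)*50 = -21*50 = -1050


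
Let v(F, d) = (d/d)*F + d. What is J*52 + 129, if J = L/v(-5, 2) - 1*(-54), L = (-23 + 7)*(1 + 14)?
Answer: 7097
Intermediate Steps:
v(F, d) = F + d (v(F, d) = 1*F + d = F + d)
L = -240 (L = -16*15 = -240)
J = 134 (J = -240/(-5 + 2) - 1*(-54) = -240/(-3) + 54 = -240*(-⅓) + 54 = 80 + 54 = 134)
J*52 + 129 = 134*52 + 129 = 6968 + 129 = 7097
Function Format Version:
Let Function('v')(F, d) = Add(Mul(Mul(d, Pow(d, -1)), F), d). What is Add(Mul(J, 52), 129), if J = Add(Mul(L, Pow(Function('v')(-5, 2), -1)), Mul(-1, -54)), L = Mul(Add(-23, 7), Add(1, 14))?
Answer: 7097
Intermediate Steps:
Function('v')(F, d) = Add(F, d) (Function('v')(F, d) = Add(Mul(1, F), d) = Add(F, d))
L = -240 (L = Mul(-16, 15) = -240)
J = 134 (J = Add(Mul(-240, Pow(Add(-5, 2), -1)), Mul(-1, -54)) = Add(Mul(-240, Pow(-3, -1)), 54) = Add(Mul(-240, Rational(-1, 3)), 54) = Add(80, 54) = 134)
Add(Mul(J, 52), 129) = Add(Mul(134, 52), 129) = Add(6968, 129) = 7097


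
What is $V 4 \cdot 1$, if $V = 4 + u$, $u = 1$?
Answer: $20$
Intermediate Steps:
$V = 5$ ($V = 4 + 1 = 5$)
$V 4 \cdot 1 = 5 \cdot 4 \cdot 1 = 20 \cdot 1 = 20$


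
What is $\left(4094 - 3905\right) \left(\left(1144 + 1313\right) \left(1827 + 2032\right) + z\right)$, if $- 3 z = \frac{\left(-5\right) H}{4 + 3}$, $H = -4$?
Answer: $1792015227$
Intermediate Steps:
$z = - \frac{20}{21}$ ($z = - \frac{\left(-5\right) \left(-4\right) \frac{1}{4 + 3}}{3} = - \frac{20 \cdot \frac{1}{7}}{3} = \left(- \frac{1}{3}\right) \frac{20}{7} = - \frac{20}{21} \approx -0.95238$)
$\left(4094 - 3905\right) \left(\left(1144 + 1313\right) \left(1827 + 2032\right) + z\right) = \left(4094 - 3905\right) \left(\left(1144 + 1313\right) \left(1827 + 2032\right) - \frac{20}{21}\right) = 189 \left(2457 \cdot 3859 - \frac{20}{21}\right) = 189 \left(9481563 - \frac{20}{21}\right) = 189 \cdot \frac{199112803}{21} = 1792015227$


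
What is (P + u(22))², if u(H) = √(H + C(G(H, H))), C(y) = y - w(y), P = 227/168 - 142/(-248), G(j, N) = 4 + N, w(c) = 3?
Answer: 1320927241/27123264 + 10019*√5/868 ≈ 74.511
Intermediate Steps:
P = 10019/5208 (P = 227*(1/168) - 142*(-1/248) = 227/168 + 71/124 = 10019/5208 ≈ 1.9238)
C(y) = -3 + y (C(y) = y - 1*3 = y - 3 = -3 + y)
u(H) = √(1 + 2*H) (u(H) = √(H + (-3 + (4 + H))) = √(H + (1 + H)) = √(1 + 2*H))
(P + u(22))² = (10019/5208 + √(1 + 2*22))² = (10019/5208 + √(1 + 44))² = (10019/5208 + √45)² = (10019/5208 + 3*√5)²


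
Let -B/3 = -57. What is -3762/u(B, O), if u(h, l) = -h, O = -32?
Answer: 22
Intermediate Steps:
B = 171 (B = -3*(-57) = 171)
-3762/u(B, O) = -3762/((-1*171)) = -3762/(-171) = -3762*(-1/171) = 22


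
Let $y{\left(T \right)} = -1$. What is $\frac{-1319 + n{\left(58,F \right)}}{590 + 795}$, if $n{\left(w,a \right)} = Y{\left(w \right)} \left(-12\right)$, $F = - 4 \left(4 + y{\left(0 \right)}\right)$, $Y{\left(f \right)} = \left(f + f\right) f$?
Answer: $- \frac{16411}{277} \approx -59.245$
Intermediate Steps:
$Y{\left(f \right)} = 2 f^{2}$ ($Y{\left(f \right)} = 2 f f = 2 f^{2}$)
$F = -12$ ($F = - 4 \left(4 - 1\right) = \left(-4\right) 3 = -12$)
$n{\left(w,a \right)} = - 24 w^{2}$ ($n{\left(w,a \right)} = 2 w^{2} \left(-12\right) = - 24 w^{2}$)
$\frac{-1319 + n{\left(58,F \right)}}{590 + 795} = \frac{-1319 - 24 \cdot 58^{2}}{590 + 795} = \frac{-1319 - 80736}{1385} = \left(-1319 - 80736\right) \frac{1}{1385} = \left(-82055\right) \frac{1}{1385} = - \frac{16411}{277}$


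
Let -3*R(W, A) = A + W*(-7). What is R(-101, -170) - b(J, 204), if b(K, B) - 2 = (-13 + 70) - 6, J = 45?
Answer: -232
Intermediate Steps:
b(K, B) = 53 (b(K, B) = 2 + ((-13 + 70) - 6) = 2 + (57 - 6) = 2 + 51 = 53)
R(W, A) = -A/3 + 7*W/3 (R(W, A) = -(A + W*(-7))/3 = -(A - 7*W)/3 = -A/3 + 7*W/3)
R(-101, -170) - b(J, 204) = (-1/3*(-170) + (7/3)*(-101)) - 1*53 = (170/3 - 707/3) - 53 = -179 - 53 = -232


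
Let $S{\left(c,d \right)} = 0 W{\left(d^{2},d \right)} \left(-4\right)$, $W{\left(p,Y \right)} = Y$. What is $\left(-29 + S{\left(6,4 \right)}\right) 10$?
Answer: $-290$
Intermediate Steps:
$S{\left(c,d \right)} = 0$ ($S{\left(c,d \right)} = 0 d \left(-4\right) = 0 \left(-4\right) = 0$)
$\left(-29 + S{\left(6,4 \right)}\right) 10 = \left(-29 + 0\right) 10 = \left(-29\right) 10 = -290$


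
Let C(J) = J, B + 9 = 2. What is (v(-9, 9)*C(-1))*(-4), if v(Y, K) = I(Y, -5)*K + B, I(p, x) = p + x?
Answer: -532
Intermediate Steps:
B = -7 (B = -9 + 2 = -7)
v(Y, K) = -7 + K*(-5 + Y) (v(Y, K) = (Y - 5)*K - 7 = (-5 + Y)*K - 7 = K*(-5 + Y) - 7 = -7 + K*(-5 + Y))
(v(-9, 9)*C(-1))*(-4) = ((-7 + 9*(-5 - 9))*(-1))*(-4) = ((-7 + 9*(-14))*(-1))*(-4) = ((-7 - 126)*(-1))*(-4) = -133*(-1)*(-4) = 133*(-4) = -532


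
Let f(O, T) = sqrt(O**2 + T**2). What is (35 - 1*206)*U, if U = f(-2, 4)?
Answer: -342*sqrt(5) ≈ -764.74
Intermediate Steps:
U = 2*sqrt(5) (U = sqrt((-2)**2 + 4**2) = sqrt(4 + 16) = sqrt(20) = 2*sqrt(5) ≈ 4.4721)
(35 - 1*206)*U = (35 - 1*206)*(2*sqrt(5)) = (35 - 206)*(2*sqrt(5)) = -342*sqrt(5)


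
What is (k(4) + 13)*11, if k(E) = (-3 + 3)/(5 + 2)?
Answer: 143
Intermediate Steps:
k(E) = 0 (k(E) = 0/7 = 0*(⅐) = 0)
(k(4) + 13)*11 = (0 + 13)*11 = 13*11 = 143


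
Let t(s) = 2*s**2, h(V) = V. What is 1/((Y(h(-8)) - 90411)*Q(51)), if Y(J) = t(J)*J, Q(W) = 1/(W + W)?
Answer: -102/91435 ≈ -0.0011155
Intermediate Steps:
Q(W) = 1/(2*W)
Y(J) = 2*J**3 (Y(J) = (2*J**2)*J = 2*J**3)
1/((Y(h(-8)) - 90411)*Q(51)) = 1/((2*(-8)**3 - 90411)*(((1/2)/51))) = 1/((2*(-512) - 90411)*(((1/2)*(1/51)))) = 1/((-1024 - 90411)*(1/102)) = 102/(-91435) = -1/91435*102 = -102/91435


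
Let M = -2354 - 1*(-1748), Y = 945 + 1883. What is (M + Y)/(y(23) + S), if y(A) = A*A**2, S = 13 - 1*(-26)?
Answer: 1111/6103 ≈ 0.18204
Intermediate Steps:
Y = 2828
S = 39 (S = 13 + 26 = 39)
y(A) = A**3
M = -606 (M = -2354 + 1748 = -606)
(M + Y)/(y(23) + S) = (-606 + 2828)/(23**3 + 39) = 2222/(12167 + 39) = 2222/12206 = 2222*(1/12206) = 1111/6103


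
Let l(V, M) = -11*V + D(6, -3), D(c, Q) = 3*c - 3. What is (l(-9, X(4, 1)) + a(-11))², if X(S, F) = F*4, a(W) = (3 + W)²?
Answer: 31684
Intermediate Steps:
X(S, F) = 4*F
D(c, Q) = -3 + 3*c
l(V, M) = 15 - 11*V (l(V, M) = -11*V + (-3 + 3*6) = -11*V + (-3 + 18) = -11*V + 15 = 15 - 11*V)
(l(-9, X(4, 1)) + a(-11))² = ((15 - 11*(-9)) + (3 - 11)²)² = ((15 + 99) + (-8)²)² = (114 + 64)² = 178² = 31684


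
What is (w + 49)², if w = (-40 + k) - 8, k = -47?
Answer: 2116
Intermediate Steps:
w = -95 (w = (-40 - 47) - 8 = -87 - 8 = -95)
(w + 49)² = (-95 + 49)² = (-46)² = 2116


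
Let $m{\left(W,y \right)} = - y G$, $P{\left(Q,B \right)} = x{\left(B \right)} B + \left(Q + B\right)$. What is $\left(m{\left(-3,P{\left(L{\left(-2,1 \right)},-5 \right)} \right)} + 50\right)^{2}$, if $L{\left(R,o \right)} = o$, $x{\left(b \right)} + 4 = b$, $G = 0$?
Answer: $2500$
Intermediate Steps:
$x{\left(b \right)} = -4 + b$
$P{\left(Q,B \right)} = B + Q + B \left(-4 + B\right)$ ($P{\left(Q,B \right)} = \left(-4 + B\right) B + \left(Q + B\right) = B \left(-4 + B\right) + \left(B + Q\right) = B + Q + B \left(-4 + B\right)$)
$m{\left(W,y \right)} = 0$ ($m{\left(W,y \right)} = - y 0 = 0$)
$\left(m{\left(-3,P{\left(L{\left(-2,1 \right)},-5 \right)} \right)} + 50\right)^{2} = \left(0 + 50\right)^{2} = 50^{2} = 2500$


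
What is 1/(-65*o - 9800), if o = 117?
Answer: -1/17405 ≈ -5.7455e-5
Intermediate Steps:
1/(-65*o - 9800) = 1/(-65*117 - 9800) = 1/(-7605 - 9800) = 1/(-17405) = -1/17405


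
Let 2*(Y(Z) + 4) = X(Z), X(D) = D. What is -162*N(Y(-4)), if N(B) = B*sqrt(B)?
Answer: 972*I*sqrt(6) ≈ 2380.9*I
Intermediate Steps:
Y(Z) = -4 + Z/2
N(B) = B**(3/2)
-162*N(Y(-4)) = -162*(-4 + (1/2)*(-4))**(3/2) = -162*(-4 - 2)**(3/2) = -(-972)*I*sqrt(6) = 972*I*sqrt(6)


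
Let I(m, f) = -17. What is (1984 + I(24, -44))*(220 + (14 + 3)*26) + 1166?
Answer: 1303320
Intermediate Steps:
(1984 + I(24, -44))*(220 + (14 + 3)*26) + 1166 = (1984 - 17)*(220 + (14 + 3)*26) + 1166 = 1967*(220 + 17*26) + 1166 = 1967*(220 + 442) + 1166 = 1967*662 + 1166 = 1302154 + 1166 = 1303320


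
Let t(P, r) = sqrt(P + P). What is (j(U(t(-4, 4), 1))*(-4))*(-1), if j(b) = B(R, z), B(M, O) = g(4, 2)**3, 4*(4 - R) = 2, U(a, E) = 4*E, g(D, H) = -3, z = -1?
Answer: -108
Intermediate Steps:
t(P, r) = sqrt(2)*sqrt(P) (t(P, r) = sqrt(2*P) = sqrt(2)*sqrt(P))
R = 7/2 (R = 4 - 1/4*2 = 4 - 1/2 = 7/2 ≈ 3.5000)
B(M, O) = -27 (B(M, O) = (-3)**3 = -27)
j(b) = -27
(j(U(t(-4, 4), 1))*(-4))*(-1) = -27*(-4)*(-1) = 108*(-1) = -108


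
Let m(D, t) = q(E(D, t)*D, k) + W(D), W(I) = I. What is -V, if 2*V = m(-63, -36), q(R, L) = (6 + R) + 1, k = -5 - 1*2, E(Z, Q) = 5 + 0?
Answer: 371/2 ≈ 185.50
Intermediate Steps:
E(Z, Q) = 5
k = -7 (k = -5 - 2 = -7)
q(R, L) = 7 + R
m(D, t) = 7 + 6*D (m(D, t) = (7 + 5*D) + D = 7 + 6*D)
V = -371/2 (V = (7 + 6*(-63))/2 = (7 - 378)/2 = (½)*(-371) = -371/2 ≈ -185.50)
-V = -1*(-371/2) = 371/2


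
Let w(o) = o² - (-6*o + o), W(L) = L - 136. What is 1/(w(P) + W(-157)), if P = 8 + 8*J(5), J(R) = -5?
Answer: 1/571 ≈ 0.0017513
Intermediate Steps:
W(L) = -136 + L
P = -32 (P = 8 + 8*(-5) = 8 - 40 = -32)
w(o) = o² + 5*o (w(o) = o² - (-5)*o = o² + 5*o)
1/(w(P) + W(-157)) = 1/(-32*(5 - 32) + (-136 - 157)) = 1/(-32*(-27) - 293) = 1/(864 - 293) = 1/571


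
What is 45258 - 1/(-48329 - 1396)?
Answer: 2250454051/49725 ≈ 45258.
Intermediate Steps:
45258 - 1/(-48329 - 1396) = 45258 - 1/(-49725) = 45258 - 1*(-1/49725) = 45258 + 1/49725 = 2250454051/49725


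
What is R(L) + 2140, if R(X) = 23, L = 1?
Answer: 2163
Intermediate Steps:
R(L) + 2140 = 23 + 2140 = 2163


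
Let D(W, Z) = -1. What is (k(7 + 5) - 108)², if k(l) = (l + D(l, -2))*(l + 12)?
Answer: 24336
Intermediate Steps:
k(l) = (-1 + l)*(12 + l) (k(l) = (l - 1)*(l + 12) = (-1 + l)*(12 + l))
(k(7 + 5) - 108)² = ((-12 + (7 + 5)² + 11*(7 + 5)) - 108)² = ((-12 + 12² + 11*12) - 108)² = ((-12 + 144 + 132) - 108)² = (264 - 108)² = 156² = 24336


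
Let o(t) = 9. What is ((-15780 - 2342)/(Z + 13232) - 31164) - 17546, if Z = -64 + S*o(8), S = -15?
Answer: -634855552/13033 ≈ -48711.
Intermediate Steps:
Z = -199 (Z = -64 - 15*9 = -64 - 135 = -199)
((-15780 - 2342)/(Z + 13232) - 31164) - 17546 = ((-15780 - 2342)/(-199 + 13232) - 31164) - 17546 = (-18122/13033 - 31164) - 17546 = -406178534/13033 - 17546 = -634855552/13033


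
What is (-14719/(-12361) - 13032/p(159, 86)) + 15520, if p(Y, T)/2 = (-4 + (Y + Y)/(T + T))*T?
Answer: 35574170491/2286785 ≈ 15556.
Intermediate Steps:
p(Y, T) = 2*T*(-4 + Y/T) (p(Y, T) = 2*((-4 + (Y + Y)/(T + T))*T) = 2*((-4 + (2*Y)/((2*T)))*T) = 2*((-4 + (2*Y)*(1/(2*T)))*T) = 2*((-4 + Y/T)*T) = 2*(T*(-4 + Y/T)) = 2*T*(-4 + Y/T))
(-14719/(-12361) - 13032/p(159, 86)) + 15520 = (-14719/(-12361) - 13032/(-8*86 + 2*159)) + 15520 = (-14719*(-1/12361) - 13032/(-688 + 318)) + 15520 = (14719/12361 - 13032/(-370)) + 15520 = (14719/12361 - 13032*(-1/370)) + 15520 = (14719/12361 + 6516/185) + 15520 = 83267291/2286785 + 15520 = 35574170491/2286785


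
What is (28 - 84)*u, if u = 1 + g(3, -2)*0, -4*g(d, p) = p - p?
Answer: -56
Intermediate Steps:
g(d, p) = 0 (g(d, p) = -(p - p)/4 = -1/4*0 = 0)
u = 1 (u = 1 + 0*0 = 1 + 0 = 1)
(28 - 84)*u = (28 - 84)*1 = -56*1 = -56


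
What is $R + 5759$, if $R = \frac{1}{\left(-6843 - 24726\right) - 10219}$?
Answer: $\frac{240657091}{41788} \approx 5759.0$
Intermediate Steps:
$R = - \frac{1}{41788}$ ($R = \frac{1}{-31569 - 10219} = \frac{1}{-41788} = - \frac{1}{41788} \approx -2.393 \cdot 10^{-5}$)
$R + 5759 = - \frac{1}{41788} + 5759 = \frac{240657091}{41788}$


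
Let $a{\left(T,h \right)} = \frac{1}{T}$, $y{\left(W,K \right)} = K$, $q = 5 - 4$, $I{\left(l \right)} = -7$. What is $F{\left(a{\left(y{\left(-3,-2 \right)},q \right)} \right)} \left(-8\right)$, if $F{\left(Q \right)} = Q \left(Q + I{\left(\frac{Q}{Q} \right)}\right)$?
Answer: $-30$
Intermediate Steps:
$q = 1$ ($q = 5 - 4 = 1$)
$F{\left(Q \right)} = Q \left(-7 + Q\right)$ ($F{\left(Q \right)} = Q \left(Q - 7\right) = Q \left(-7 + Q\right)$)
$F{\left(a{\left(y{\left(-3,-2 \right)},q \right)} \right)} \left(-8\right) = \frac{-7 + \frac{1}{-2}}{-2} \left(-8\right) = - \frac{-7 - \frac{1}{2}}{2} \left(-8\right) = \left(- \frac{1}{2}\right) \left(- \frac{15}{2}\right) \left(-8\right) = \frac{15}{4} \left(-8\right) = -30$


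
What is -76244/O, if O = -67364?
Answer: 19061/16841 ≈ 1.1318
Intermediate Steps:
-76244/O = -76244/(-67364) = -76244*(-1/67364) = 19061/16841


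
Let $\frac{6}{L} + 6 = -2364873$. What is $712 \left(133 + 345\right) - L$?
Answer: $\frac{268284486450}{788293} \approx 3.4034 \cdot 10^{5}$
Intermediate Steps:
$L = - \frac{2}{788293}$ ($L = \frac{6}{-6 - 2364873} = \frac{6}{-2364879} = 6 \left(- \frac{1}{2364879}\right) = - \frac{2}{788293} \approx -2.5371 \cdot 10^{-6}$)
$712 \left(133 + 345\right) - L = 712 \left(133 + 345\right) - - \frac{2}{788293} = 712 \cdot 478 + \frac{2}{788293} = 340336 + \frac{2}{788293} = \frac{268284486450}{788293}$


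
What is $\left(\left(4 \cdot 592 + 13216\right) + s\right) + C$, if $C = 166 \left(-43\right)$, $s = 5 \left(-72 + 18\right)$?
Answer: $8176$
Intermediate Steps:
$s = -270$ ($s = 5 \left(-54\right) = -270$)
$C = -7138$
$\left(\left(4 \cdot 592 + 13216\right) + s\right) + C = \left(\left(4 \cdot 592 + 13216\right) - 270\right) - 7138 = \left(\left(2368 + 13216\right) - 270\right) - 7138 = \left(15584 - 270\right) - 7138 = 15314 - 7138 = 8176$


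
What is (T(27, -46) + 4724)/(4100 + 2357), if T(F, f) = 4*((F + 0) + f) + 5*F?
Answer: 4783/6457 ≈ 0.74075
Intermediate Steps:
T(F, f) = 4*f + 9*F (T(F, f) = 4*(F + f) + 5*F = (4*F + 4*f) + 5*F = 4*f + 9*F)
(T(27, -46) + 4724)/(4100 + 2357) = ((4*(-46) + 9*27) + 4724)/(4100 + 2357) = ((-184 + 243) + 4724)/6457 = (59 + 4724)*(1/6457) = 4783*(1/6457) = 4783/6457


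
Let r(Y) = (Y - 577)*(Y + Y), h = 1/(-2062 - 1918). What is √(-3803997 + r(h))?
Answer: I*√60256829485878/3980 ≈ 1950.4*I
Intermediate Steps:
h = -1/3980 (h = 1/(-3980) = -1/3980 ≈ -0.00025126)
r(Y) = 2*Y*(-577 + Y) (r(Y) = (-577 + Y)*(2*Y) = 2*Y*(-577 + Y))
√(-3803997 + r(h)) = √(-3803997 + 2*(-1/3980)*(-577 - 1/3980)) = √(-3803997 + 2*(-1/3980)*(-2296461/3980)) = √(-3803997 + 2296461/7920200) = √(-30128414742939/7920200) = I*√60256829485878/3980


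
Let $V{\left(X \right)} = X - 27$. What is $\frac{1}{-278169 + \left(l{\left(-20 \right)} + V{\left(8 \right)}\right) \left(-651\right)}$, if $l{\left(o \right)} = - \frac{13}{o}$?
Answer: $- \frac{20}{5324463} \approx -3.7562 \cdot 10^{-6}$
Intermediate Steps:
$V{\left(X \right)} = -27 + X$
$\frac{1}{-278169 + \left(l{\left(-20 \right)} + V{\left(8 \right)}\right) \left(-651\right)} = \frac{1}{-278169 + \left(- \frac{13}{-20} + \left(-27 + 8\right)\right) \left(-651\right)} = \frac{1}{-278169 + \left(\left(-13\right) \left(- \frac{1}{20}\right) - 19\right) \left(-651\right)} = \frac{1}{-278169 + \left(\frac{13}{20} - 19\right) \left(-651\right)} = \frac{1}{-278169 - - \frac{238917}{20}} = \frac{1}{-278169 + \frac{238917}{20}} = \frac{1}{- \frac{5324463}{20}} = - \frac{20}{5324463}$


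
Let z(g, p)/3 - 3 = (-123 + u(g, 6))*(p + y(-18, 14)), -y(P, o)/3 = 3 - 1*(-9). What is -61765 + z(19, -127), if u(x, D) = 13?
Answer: -7966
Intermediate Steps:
y(P, o) = -36 (y(P, o) = -3*(3 - 1*(-9)) = -3*(3 + 9) = -3*12 = -36)
z(g, p) = 11889 - 330*p (z(g, p) = 9 + 3*((-123 + 13)*(p - 36)) = 9 + 3*(-110*(-36 + p)) = 9 + 3*(3960 - 110*p) = 9 + (11880 - 330*p) = 11889 - 330*p)
-61765 + z(19, -127) = -61765 + (11889 - 330*(-127)) = -61765 + (11889 + 41910) = -61765 + 53799 = -7966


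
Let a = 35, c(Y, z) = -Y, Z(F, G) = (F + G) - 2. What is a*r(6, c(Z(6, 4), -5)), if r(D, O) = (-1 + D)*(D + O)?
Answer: -350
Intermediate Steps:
Z(F, G) = -2 + F + G
a*r(6, c(Z(6, 4), -5)) = 35*(6² - 1*6 - (-1)*(-2 + 6 + 4) + 6*(-(-2 + 6 + 4))) = 35*(36 - 6 - (-1)*8 + 6*(-1*8)) = 35*(36 - 6 - 1*(-8) + 6*(-8)) = 35*(36 - 6 + 8 - 48) = 35*(-10) = -350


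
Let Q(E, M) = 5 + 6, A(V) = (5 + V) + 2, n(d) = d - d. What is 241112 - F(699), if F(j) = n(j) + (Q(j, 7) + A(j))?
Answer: 240395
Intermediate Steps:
n(d) = 0
A(V) = 7 + V
Q(E, M) = 11
F(j) = 18 + j (F(j) = 0 + (11 + (7 + j)) = 0 + (18 + j) = 18 + j)
241112 - F(699) = 241112 - (18 + 699) = 241112 - 1*717 = 241112 - 717 = 240395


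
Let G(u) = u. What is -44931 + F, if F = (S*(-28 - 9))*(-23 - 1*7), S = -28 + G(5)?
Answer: -70461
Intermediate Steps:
S = -23 (S = -28 + 5 = -23)
F = -25530 (F = (-23*(-28 - 9))*(-23 - 1*7) = (-23*(-37))*(-23 - 7) = 851*(-30) = -25530)
-44931 + F = -44931 - 25530 = -70461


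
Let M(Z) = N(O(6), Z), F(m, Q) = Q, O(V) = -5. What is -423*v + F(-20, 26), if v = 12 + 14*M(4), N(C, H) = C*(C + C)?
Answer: -301150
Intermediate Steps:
N(C, H) = 2*C² (N(C, H) = C*(2*C) = 2*C²)
M(Z) = 50 (M(Z) = 2*(-5)² = 2*25 = 50)
v = 712 (v = 12 + 14*50 = 12 + 700 = 712)
-423*v + F(-20, 26) = -423*712 + 26 = -301176 + 26 = -301150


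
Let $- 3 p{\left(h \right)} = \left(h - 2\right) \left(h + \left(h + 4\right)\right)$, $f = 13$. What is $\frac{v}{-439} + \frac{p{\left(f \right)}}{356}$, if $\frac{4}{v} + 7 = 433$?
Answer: $- \frac{5143241}{16644246} \approx -0.30901$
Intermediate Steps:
$v = \frac{2}{213}$ ($v = \frac{4}{-7 + 433} = \frac{4}{426} = 4 \cdot \frac{1}{426} = \frac{2}{213} \approx 0.0093897$)
$p{\left(h \right)} = - \frac{\left(-2 + h\right) \left(4 + 2 h\right)}{3}$ ($p{\left(h \right)} = - \frac{\left(h - 2\right) \left(h + \left(h + 4\right)\right)}{3} = - \frac{\left(-2 + h\right) \left(h + \left(4 + h\right)\right)}{3} = - \frac{\left(-2 + h\right) \left(4 + 2 h\right)}{3}$)
$\frac{v}{-439} + \frac{p{\left(f \right)}}{356} = \frac{2}{213 \left(-439\right)} + \frac{\frac{8}{3} - \frac{2 \cdot 13^{2}}{3}}{356} = \frac{2}{213} \left(- \frac{1}{439}\right) + \left(\frac{8}{3} - \frac{338}{3}\right) \frac{1}{356} = - \frac{2}{93507} + \left(\frac{8}{3} - \frac{338}{3}\right) \frac{1}{356} = - \frac{2}{93507} - \frac{55}{178} = - \frac{5143241}{16644246}$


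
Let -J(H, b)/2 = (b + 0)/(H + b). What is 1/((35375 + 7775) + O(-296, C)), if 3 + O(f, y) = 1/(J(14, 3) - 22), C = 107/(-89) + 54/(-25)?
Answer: 380/16395843 ≈ 2.3177e-5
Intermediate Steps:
C = -7481/2225 (C = 107*(-1/89) + 54*(-1/25) = -107/89 - 54/25 = -7481/2225 ≈ -3.3622)
J(H, b) = -2*b/(H + b) (J(H, b) = -2*(b + 0)/(H + b) = -2*b/(H + b))
O(f, y) = -1157/380 (O(f, y) = -3 + 1/(-2*3/(14 + 3) - 22) = -3 + 1/(-2*3/17 - 22) = -3 + 1/(-2*3*1/17 - 22) = -3 + 1/(-6/17 - 22) = -3 + 1/(-380/17) = -3 - 17/380 = -1157/380)
1/((35375 + 7775) + O(-296, C)) = 1/((35375 + 7775) - 1157/380) = 1/(43150 - 1157/380) = 1/(16395843/380) = 380/16395843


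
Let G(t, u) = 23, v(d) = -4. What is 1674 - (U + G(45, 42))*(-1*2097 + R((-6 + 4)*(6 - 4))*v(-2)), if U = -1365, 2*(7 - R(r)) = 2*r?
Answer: -2871548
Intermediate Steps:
R(r) = 7 - r
1674 - (U + G(45, 42))*(-1*2097 + R((-6 + 4)*(6 - 4))*v(-2)) = 1674 - (-1365 + 23)*(-1*2097 + (7 - (-6 + 4)*(6 - 4))*(-4)) = 1674 - (-1342)*(-2097 + (7 - (-2)*2)*(-4)) = 1674 - (-1342)*(-2097 + (7 - 1*(-4))*(-4)) = 1674 - (-1342)*(-2097 + (7 + 4)*(-4)) = 1674 - (-1342)*(-2097 + 11*(-4)) = 1674 - (-1342)*(-2097 - 44) = 1674 - (-1342)*(-2141) = 1674 - 1*2873222 = 1674 - 2873222 = -2871548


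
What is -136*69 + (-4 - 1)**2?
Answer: -9359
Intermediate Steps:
-136*69 + (-4 - 1)**2 = -9384 + (-5)**2 = -9384 + 25 = -9359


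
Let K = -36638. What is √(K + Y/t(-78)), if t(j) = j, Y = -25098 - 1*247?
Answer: I*√220928682/78 ≈ 190.56*I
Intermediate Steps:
Y = -25345 (Y = -25098 - 247 = -25345)
√(K + Y/t(-78)) = √(-36638 - 25345/(-78)) = √(-36638 - 25345*(-1/78)) = √(-36638 + 25345/78) = √(-2832419/78) = I*√220928682/78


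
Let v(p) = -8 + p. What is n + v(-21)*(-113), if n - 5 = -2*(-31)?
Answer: 3344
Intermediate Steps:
n = 67 (n = 5 - 2*(-31) = 5 + 62 = 67)
n + v(-21)*(-113) = 67 + (-8 - 21)*(-113) = 67 - 29*(-113) = 67 + 3277 = 3344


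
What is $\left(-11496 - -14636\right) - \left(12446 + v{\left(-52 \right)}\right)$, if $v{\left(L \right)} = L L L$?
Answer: $131302$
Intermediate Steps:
$v{\left(L \right)} = L^{3}$ ($v{\left(L \right)} = L^{2} L = L^{3}$)
$\left(-11496 - -14636\right) - \left(12446 + v{\left(-52 \right)}\right) = \left(-11496 - -14636\right) - \left(12446 + \left(-52\right)^{3}\right) = \left(-11496 + 14636\right) - \left(12446 - 140608\right) = 3140 - -128162 = 3140 + 128162 = 131302$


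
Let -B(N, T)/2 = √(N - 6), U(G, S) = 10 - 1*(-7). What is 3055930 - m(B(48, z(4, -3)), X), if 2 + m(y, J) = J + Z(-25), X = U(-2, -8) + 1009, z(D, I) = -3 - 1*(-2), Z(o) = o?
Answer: 3054931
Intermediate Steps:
z(D, I) = -1 (z(D, I) = -3 + 2 = -1)
U(G, S) = 17 (U(G, S) = 10 + 7 = 17)
X = 1026 (X = 17 + 1009 = 1026)
B(N, T) = -2*√(-6 + N) (B(N, T) = -2*√(N - 6) = -2*√(-6 + N))
m(y, J) = -27 + J (m(y, J) = -2 + (J - 25) = -2 + (-25 + J) = -27 + J)
3055930 - m(B(48, z(4, -3)), X) = 3055930 - (-27 + 1026) = 3055930 - 1*999 = 3055930 - 999 = 3054931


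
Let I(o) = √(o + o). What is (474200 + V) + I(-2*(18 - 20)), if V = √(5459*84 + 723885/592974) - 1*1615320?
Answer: -1141120 + 2*√2 + √1990580844026566/65886 ≈ -1.1404e+6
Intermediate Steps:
I(o) = √2*√o (I(o) = √(2*o) = √2*√o)
V = -1615320 + √1990580844026566/65886 (V = √(458556 + 723885*(1/592974)) - 1615320 = √(458556 + 241295/197658) - 1615320 = √(90637503143/197658) - 1615320 = √1990580844026566/65886 - 1615320 = -1615320 + √1990580844026566/65886 ≈ -1.6146e+6)
(474200 + V) + I(-2*(18 - 20)) = (474200 + (-1615320 + √1990580844026566/65886)) + √2*√(-2*(18 - 20)) = (-1141120 + √1990580844026566/65886) + √2*√(-2*(-2)) = (-1141120 + √1990580844026566/65886) + √2*√4 = (-1141120 + √1990580844026566/65886) + √2*2 = (-1141120 + √1990580844026566/65886) + 2*√2 = -1141120 + 2*√2 + √1990580844026566/65886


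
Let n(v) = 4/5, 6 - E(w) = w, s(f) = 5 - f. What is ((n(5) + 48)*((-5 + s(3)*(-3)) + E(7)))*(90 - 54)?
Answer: -105408/5 ≈ -21082.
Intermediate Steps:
E(w) = 6 - w
n(v) = 4/5 (n(v) = 4*(1/5) = 4/5)
((n(5) + 48)*((-5 + s(3)*(-3)) + E(7)))*(90 - 54) = ((4/5 + 48)*((-5 + (5 - 1*3)*(-3)) + (6 - 1*7)))*(90 - 54) = (244*((-5 + (5 - 3)*(-3)) + (6 - 7))/5)*36 = (244*((-5 + 2*(-3)) - 1)/5)*36 = (244*((-5 - 6) - 1)/5)*36 = (244*(-11 - 1)/5)*36 = ((244/5)*(-12))*36 = -2928/5*36 = -105408/5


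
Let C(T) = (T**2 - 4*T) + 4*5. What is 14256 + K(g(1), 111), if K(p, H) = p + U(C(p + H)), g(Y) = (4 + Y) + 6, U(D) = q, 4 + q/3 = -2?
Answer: 14249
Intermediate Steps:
C(T) = 20 + T**2 - 4*T (C(T) = (T**2 - 4*T) + 20 = 20 + T**2 - 4*T)
q = -18 (q = -12 + 3*(-2) = -12 - 6 = -18)
U(D) = -18
g(Y) = 10 + Y
K(p, H) = -18 + p (K(p, H) = p - 18 = -18 + p)
14256 + K(g(1), 111) = 14256 + (-18 + (10 + 1)) = 14256 + (-18 + 11) = 14256 - 7 = 14249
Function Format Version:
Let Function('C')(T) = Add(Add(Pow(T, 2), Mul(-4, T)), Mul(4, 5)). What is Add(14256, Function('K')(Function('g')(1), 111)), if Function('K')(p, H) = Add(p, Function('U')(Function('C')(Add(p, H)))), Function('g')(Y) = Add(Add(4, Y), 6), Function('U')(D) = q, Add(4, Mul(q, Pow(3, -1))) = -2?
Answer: 14249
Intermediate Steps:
Function('C')(T) = Add(20, Pow(T, 2), Mul(-4, T)) (Function('C')(T) = Add(Add(Pow(T, 2), Mul(-4, T)), 20) = Add(20, Pow(T, 2), Mul(-4, T)))
q = -18 (q = Add(-12, Mul(3, -2)) = Add(-12, -6) = -18)
Function('U')(D) = -18
Function('g')(Y) = Add(10, Y)
Function('K')(p, H) = Add(-18, p) (Function('K')(p, H) = Add(p, -18) = Add(-18, p))
Add(14256, Function('K')(Function('g')(1), 111)) = Add(14256, Add(-18, Add(10, 1))) = Add(14256, Add(-18, 11)) = Add(14256, -7) = 14249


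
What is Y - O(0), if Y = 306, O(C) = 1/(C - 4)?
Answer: 1225/4 ≈ 306.25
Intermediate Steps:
O(C) = 1/(-4 + C)
Y - O(0) = 306 - 1/(-4 + 0) = 306 - 1/(-4) = 306 - 1*(-1/4) = 306 + 1/4 = 1225/4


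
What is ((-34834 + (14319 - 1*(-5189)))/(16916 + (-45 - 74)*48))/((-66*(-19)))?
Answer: -7663/7024908 ≈ -0.0010908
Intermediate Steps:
((-34834 + (14319 - 1*(-5189)))/(16916 + (-45 - 74)*48))/((-66*(-19))) = ((-34834 + (14319 + 5189))/(16916 - 119*48))/1254 = ((-34834 + 19508)/(16916 - 5712))*(1/1254) = -15326/11204*(1/1254) = -15326*1/11204*(1/1254) = -7663/5602*1/1254 = -7663/7024908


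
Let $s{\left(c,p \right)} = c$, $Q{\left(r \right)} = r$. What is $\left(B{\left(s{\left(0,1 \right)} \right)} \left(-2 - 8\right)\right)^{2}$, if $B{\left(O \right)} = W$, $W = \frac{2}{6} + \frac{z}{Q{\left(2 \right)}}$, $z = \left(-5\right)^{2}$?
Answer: $\frac{148225}{9} \approx 16469.0$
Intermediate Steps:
$z = 25$
$W = \frac{77}{6}$ ($W = \frac{2}{6} + \frac{25}{2} = 2 \cdot \frac{1}{6} + 25 \cdot \frac{1}{2} = \frac{1}{3} + \frac{25}{2} = \frac{77}{6} \approx 12.833$)
$B{\left(O \right)} = \frac{77}{6}$
$\left(B{\left(s{\left(0,1 \right)} \right)} \left(-2 - 8\right)\right)^{2} = \left(\frac{77 \left(-2 - 8\right)}{6}\right)^{2} = \left(\frac{77}{6} \left(-10\right)\right)^{2} = \left(- \frac{385}{3}\right)^{2} = \frac{148225}{9}$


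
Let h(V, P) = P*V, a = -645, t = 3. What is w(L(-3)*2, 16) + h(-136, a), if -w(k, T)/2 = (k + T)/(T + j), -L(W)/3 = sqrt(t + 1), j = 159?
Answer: 15350992/175 ≈ 87720.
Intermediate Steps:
L(W) = -6 (L(W) = -3*sqrt(3 + 1) = -3*sqrt(4) = -3*2 = -6)
w(k, T) = -2*(T + k)/(159 + T) (w(k, T) = -2*(k + T)/(T + 159) = -2*(T + k)/(159 + T))
w(L(-3)*2, 16) + h(-136, a) = 2*(-1*16 - (-6)*2)/(159 + 16) - 645*(-136) = 2*(-16 - 1*(-12))/175 + 87720 = 2*(1/175)*(-16 + 12) + 87720 = 2*(1/175)*(-4) + 87720 = -8/175 + 87720 = 15350992/175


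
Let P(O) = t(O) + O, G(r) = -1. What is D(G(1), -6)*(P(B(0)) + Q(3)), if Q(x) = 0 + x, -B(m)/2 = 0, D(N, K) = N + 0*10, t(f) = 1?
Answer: -4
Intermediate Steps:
D(N, K) = N (D(N, K) = N + 0 = N)
B(m) = 0 (B(m) = -2*0 = 0)
Q(x) = x
P(O) = 1 + O
D(G(1), -6)*(P(B(0)) + Q(3)) = -((1 + 0) + 3) = -(1 + 3) = -1*4 = -4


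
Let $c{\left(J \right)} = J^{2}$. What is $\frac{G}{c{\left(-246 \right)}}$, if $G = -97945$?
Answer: $- \frac{97945}{60516} \approx -1.6185$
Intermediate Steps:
$\frac{G}{c{\left(-246 \right)}} = - \frac{97945}{\left(-246\right)^{2}} = - \frac{97945}{60516}$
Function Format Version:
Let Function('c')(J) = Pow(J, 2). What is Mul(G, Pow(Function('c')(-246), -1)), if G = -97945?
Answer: Rational(-97945, 60516) ≈ -1.6185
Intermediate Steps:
Mul(G, Pow(Function('c')(-246), -1)) = Mul(-97945, Pow(Pow(-246, 2), -1)) = Mul(-97945, Pow(60516, -1)) = Mul(-97945, Rational(1, 60516)) = Rational(-97945, 60516)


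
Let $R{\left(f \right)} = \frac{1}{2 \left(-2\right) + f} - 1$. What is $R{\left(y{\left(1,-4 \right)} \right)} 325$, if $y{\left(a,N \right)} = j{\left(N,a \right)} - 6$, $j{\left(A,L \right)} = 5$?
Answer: $-390$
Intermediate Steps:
$y{\left(a,N \right)} = -1$ ($y{\left(a,N \right)} = 5 - 6 = -1$)
$R{\left(f \right)} = -1 + \frac{1}{-4 + f}$ ($R{\left(f \right)} = \frac{1}{-4 + f} - 1 = -1 + \frac{1}{-4 + f}$)
$R{\left(y{\left(1,-4 \right)} \right)} 325 = \frac{5 - -1}{-4 - 1} \cdot 325 = \frac{5 + 1}{-5} \cdot 325 = \left(- \frac{1}{5}\right) 6 \cdot 325 = \left(- \frac{6}{5}\right) 325 = -390$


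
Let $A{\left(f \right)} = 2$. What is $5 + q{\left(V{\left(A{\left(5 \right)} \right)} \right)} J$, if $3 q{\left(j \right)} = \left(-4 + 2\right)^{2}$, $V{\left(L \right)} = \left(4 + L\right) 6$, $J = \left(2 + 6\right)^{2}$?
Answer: $\frac{271}{3} \approx 90.333$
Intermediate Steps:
$J = 64$ ($J = 8^{2} = 64$)
$V{\left(L \right)} = 24 + 6 L$
$q{\left(j \right)} = \frac{4}{3}$ ($q{\left(j \right)} = \frac{\left(-4 + 2\right)^{2}}{3} = \frac{\left(-2\right)^{2}}{3} = \frac{1}{3} \cdot 4 = \frac{4}{3}$)
$5 + q{\left(V{\left(A{\left(5 \right)} \right)} \right)} J = 5 + \frac{4}{3} \cdot 64 = 5 + \frac{256}{3} = \frac{271}{3}$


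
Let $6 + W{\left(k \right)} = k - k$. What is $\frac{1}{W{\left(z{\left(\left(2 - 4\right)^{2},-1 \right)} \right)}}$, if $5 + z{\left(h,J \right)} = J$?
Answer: $- \frac{1}{6} \approx -0.16667$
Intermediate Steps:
$z{\left(h,J \right)} = -5 + J$
$W{\left(k \right)} = -6$ ($W{\left(k \right)} = -6 + \left(k - k\right) = -6 + 0 = -6$)
$\frac{1}{W{\left(z{\left(\left(2 - 4\right)^{2},-1 \right)} \right)}} = \frac{1}{-6} = - \frac{1}{6}$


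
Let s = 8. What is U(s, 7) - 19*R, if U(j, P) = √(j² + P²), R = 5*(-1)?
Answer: 95 + √113 ≈ 105.63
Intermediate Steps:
R = -5
U(j, P) = √(P² + j²)
U(s, 7) - 19*R = √(7² + 8²) - 19*(-5) = √(49 + 64) + 95 = √113 + 95 = 95 + √113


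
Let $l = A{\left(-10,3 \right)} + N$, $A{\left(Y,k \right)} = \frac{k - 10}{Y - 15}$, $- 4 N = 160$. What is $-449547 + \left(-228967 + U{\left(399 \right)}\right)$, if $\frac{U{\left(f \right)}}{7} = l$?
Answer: $- \frac{16969801}{25} \approx -6.7879 \cdot 10^{5}$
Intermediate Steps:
$N = -40$ ($N = \left(- \frac{1}{4}\right) 160 = -40$)
$A{\left(Y,k \right)} = \frac{-10 + k}{-15 + Y}$
$l = - \frac{993}{25}$ ($l = \frac{-10 + 3}{-15 - 10} - 40 = \frac{1}{-25} \left(-7\right) - 40 = \left(- \frac{1}{25}\right) \left(-7\right) - 40 = \frac{7}{25} - 40 = - \frac{993}{25} \approx -39.72$)
$U{\left(f \right)} = - \frac{6951}{25}$ ($U{\left(f \right)} = 7 \left(- \frac{993}{25}\right) = - \frac{6951}{25}$)
$-449547 + \left(-228967 + U{\left(399 \right)}\right) = -449547 - \frac{5731126}{25} = - \frac{16969801}{25}$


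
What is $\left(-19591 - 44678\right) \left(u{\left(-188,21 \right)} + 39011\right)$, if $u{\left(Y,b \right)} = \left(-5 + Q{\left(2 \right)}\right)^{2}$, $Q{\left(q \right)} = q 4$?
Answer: $-2507776380$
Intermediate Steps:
$Q{\left(q \right)} = 4 q$
$u{\left(Y,b \right)} = 9$ ($u{\left(Y,b \right)} = \left(-5 + 4 \cdot 2\right)^{2} = \left(-5 + 8\right)^{2} = 3^{2} = 9$)
$\left(-19591 - 44678\right) \left(u{\left(-188,21 \right)} + 39011\right) = \left(-19591 - 44678\right) \left(9 + 39011\right) = \left(-64269\right) 39020 = -2507776380$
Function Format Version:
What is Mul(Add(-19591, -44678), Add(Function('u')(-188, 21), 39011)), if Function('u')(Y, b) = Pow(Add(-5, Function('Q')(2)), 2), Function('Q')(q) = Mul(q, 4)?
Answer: -2507776380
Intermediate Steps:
Function('Q')(q) = Mul(4, q)
Function('u')(Y, b) = 9 (Function('u')(Y, b) = Pow(Add(-5, Mul(4, 2)), 2) = Pow(Add(-5, 8), 2) = Pow(3, 2) = 9)
Mul(Add(-19591, -44678), Add(Function('u')(-188, 21), 39011)) = Mul(Add(-19591, -44678), Add(9, 39011)) = Mul(-64269, 39020) = -2507776380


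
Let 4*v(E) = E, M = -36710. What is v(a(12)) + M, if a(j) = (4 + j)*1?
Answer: -36706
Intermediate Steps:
a(j) = 4 + j
v(E) = E/4
v(a(12)) + M = (4 + 12)/4 - 36710 = (¼)*16 - 36710 = 4 - 36710 = -36706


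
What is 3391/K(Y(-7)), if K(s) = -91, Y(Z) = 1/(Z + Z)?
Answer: -3391/91 ≈ -37.264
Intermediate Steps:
Y(Z) = 1/(2*Z)
3391/K(Y(-7)) = 3391/(-91) = 3391*(-1/91) = -3391/91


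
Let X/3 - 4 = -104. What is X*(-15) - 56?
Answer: 4444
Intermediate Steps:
X = -300 (X = 12 + 3*(-104) = 12 - 312 = -300)
X*(-15) - 56 = -300*(-15) - 56 = 4500 - 56 = 4444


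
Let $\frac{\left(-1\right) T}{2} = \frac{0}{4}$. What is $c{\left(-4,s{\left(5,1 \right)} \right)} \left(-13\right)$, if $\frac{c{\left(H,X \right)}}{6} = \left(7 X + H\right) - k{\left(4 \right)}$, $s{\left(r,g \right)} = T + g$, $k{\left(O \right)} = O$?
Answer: $78$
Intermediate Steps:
$T = 0$ ($T = - 2 \cdot \frac{0}{4} = - 2 \cdot 0 \cdot \frac{1}{4} = \left(-2\right) 0 = 0$)
$s{\left(r,g \right)} = g$ ($s{\left(r,g \right)} = 0 + g = g$)
$c{\left(H,X \right)} = -24 + 6 H + 42 X$ ($c{\left(H,X \right)} = 6 \left(\left(7 X + H\right) - 4\right) = 6 \left(\left(H + 7 X\right) - 4\right) = 6 \left(-4 + H + 7 X\right) = -24 + 6 H + 42 X$)
$c{\left(-4,s{\left(5,1 \right)} \right)} \left(-13\right) = \left(-24 + 6 \left(-4\right) + 42 \cdot 1\right) \left(-13\right) = \left(-24 - 24 + 42\right) \left(-13\right) = \left(-6\right) \left(-13\right) = 78$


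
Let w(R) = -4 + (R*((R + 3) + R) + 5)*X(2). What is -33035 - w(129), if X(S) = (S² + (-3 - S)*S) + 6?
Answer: -33031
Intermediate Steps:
X(S) = 6 + S² + S*(-3 - S) (X(S) = (S² + S*(-3 - S)) + 6 = 6 + S² + S*(-3 - S))
w(R) = -4 (w(R) = -4 + (R*((R + 3) + R) + 5)*(6 - 3*2) = -4 + (R*((3 + R) + R) + 5)*(6 - 6) = -4 + (R*(3 + 2*R) + 5)*0 = -4 + (5 + R*(3 + 2*R))*0 = -4 + 0 = -4)
-33035 - w(129) = -33035 - 1*(-4) = -33035 + 4 = -33031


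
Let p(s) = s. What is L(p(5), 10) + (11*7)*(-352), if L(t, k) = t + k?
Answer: -27089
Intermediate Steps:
L(t, k) = k + t
L(p(5), 10) + (11*7)*(-352) = (10 + 5) + (11*7)*(-352) = 15 + 77*(-352) = 15 - 27104 = -27089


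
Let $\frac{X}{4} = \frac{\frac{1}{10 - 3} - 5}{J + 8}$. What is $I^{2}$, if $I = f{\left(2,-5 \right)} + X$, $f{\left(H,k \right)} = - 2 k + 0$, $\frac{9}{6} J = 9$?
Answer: $\frac{178084}{2401} \approx 74.171$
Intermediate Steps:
$J = 6$ ($J = \frac{2}{3} \cdot 9 = 6$)
$f{\left(H,k \right)} = - 2 k$
$X = - \frac{68}{49}$ ($X = 4 \frac{\frac{1}{10 - 3} - 5}{6 + 8} = 4 \frac{\frac{1}{7} - 5}{14} = 4 \left(\frac{1}{7} - 5\right) \frac{1}{14} = 4 \left(\left(- \frac{34}{7}\right) \frac{1}{14}\right) = 4 \left(- \frac{17}{49}\right) = - \frac{68}{49} \approx -1.3878$)
$I = \frac{422}{49}$ ($I = \left(-2\right) \left(-5\right) - \frac{68}{49} = 10 - \frac{68}{49} = \frac{422}{49} \approx 8.6122$)
$I^{2} = \left(\frac{422}{49}\right)^{2} = \frac{178084}{2401}$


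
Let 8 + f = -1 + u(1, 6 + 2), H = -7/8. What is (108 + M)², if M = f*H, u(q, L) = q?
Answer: 13225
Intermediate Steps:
H = -7/8 (H = -7*⅛ = -7/8 ≈ -0.87500)
f = -8 (f = -8 + (-1 + 1) = -8 + 0 = -8)
M = 7 (M = -8*(-7/8) = 7)
(108 + M)² = (108 + 7)² = 115² = 13225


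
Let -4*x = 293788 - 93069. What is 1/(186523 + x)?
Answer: 4/545373 ≈ 7.3344e-6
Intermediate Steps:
x = -200719/4 (x = -(293788 - 93069)/4 = -1/4*200719 = -200719/4 ≈ -50180.)
1/(186523 + x) = 1/(186523 - 200719/4) = 1/(545373/4) = 4/545373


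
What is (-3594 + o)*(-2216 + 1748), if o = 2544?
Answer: 491400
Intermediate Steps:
(-3594 + o)*(-2216 + 1748) = (-3594 + 2544)*(-2216 + 1748) = -1050*(-468) = 491400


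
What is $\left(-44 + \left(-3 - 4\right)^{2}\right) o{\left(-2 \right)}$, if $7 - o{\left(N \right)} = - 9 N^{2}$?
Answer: $215$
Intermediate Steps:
$o{\left(N \right)} = 7 + 9 N^{2}$ ($o{\left(N \right)} = 7 - - 9 N^{2} = 7 + 9 N^{2}$)
$\left(-44 + \left(-3 - 4\right)^{2}\right) o{\left(-2 \right)} = \left(-44 + \left(-3 - 4\right)^{2}\right) \left(7 + 9 \left(-2\right)^{2}\right) = \left(-44 + \left(-7\right)^{2}\right) \left(7 + 9 \cdot 4\right) = \left(-44 + 49\right) \left(7 + 36\right) = 5 \cdot 43 = 215$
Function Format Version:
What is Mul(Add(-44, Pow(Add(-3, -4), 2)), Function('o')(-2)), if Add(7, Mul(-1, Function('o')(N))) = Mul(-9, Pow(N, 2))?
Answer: 215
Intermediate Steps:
Function('o')(N) = Add(7, Mul(9, Pow(N, 2))) (Function('o')(N) = Add(7, Mul(-1, Mul(-9, Pow(N, 2)))) = Add(7, Mul(9, Pow(N, 2))))
Mul(Add(-44, Pow(Add(-3, -4), 2)), Function('o')(-2)) = Mul(Add(-44, Pow(Add(-3, -4), 2)), Add(7, Mul(9, Pow(-2, 2)))) = Mul(Add(-44, Pow(-7, 2)), Add(7, Mul(9, 4))) = Mul(Add(-44, 49), Add(7, 36)) = Mul(5, 43) = 215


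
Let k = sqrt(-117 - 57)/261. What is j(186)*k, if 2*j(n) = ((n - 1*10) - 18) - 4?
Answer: 77*I*sqrt(174)/261 ≈ 3.8916*I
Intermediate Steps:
k = I*sqrt(174)/261 (k = sqrt(-174)*(1/261) = (I*sqrt(174))*(1/261) = I*sqrt(174)/261 ≈ 0.05054*I)
j(n) = -16 + n/2 (j(n) = (((n - 1*10) - 18) - 4)/2 = (((n - 10) - 18) - 4)/2 = (((-10 + n) - 18) - 4)/2 = ((-28 + n) - 4)/2 = (-32 + n)/2 = -16 + n/2)
j(186)*k = (-16 + (1/2)*186)*(I*sqrt(174)/261) = (-16 + 93)*(I*sqrt(174)/261) = 77*(I*sqrt(174)/261) = 77*I*sqrt(174)/261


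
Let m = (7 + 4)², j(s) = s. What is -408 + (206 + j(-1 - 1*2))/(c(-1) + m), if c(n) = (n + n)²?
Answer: -50797/125 ≈ -406.38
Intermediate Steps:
c(n) = 4*n² (c(n) = (2*n)² = 4*n²)
m = 121 (m = 11² = 121)
-408 + (206 + j(-1 - 1*2))/(c(-1) + m) = -408 + (206 + (-1 - 1*2))/(4*(-1)² + 121) = -408 + (206 + (-1 - 2))/(4*1 + 121) = -408 + (206 - 3)/(4 + 121) = -408 + 203/125 = -50797/125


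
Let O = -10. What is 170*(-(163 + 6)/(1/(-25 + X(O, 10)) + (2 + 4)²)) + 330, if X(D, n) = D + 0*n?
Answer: -590080/1259 ≈ -468.69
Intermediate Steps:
X(D, n) = D (X(D, n) = D + 0 = D)
170*(-(163 + 6)/(1/(-25 + X(O, 10)) + (2 + 4)²)) + 330 = 170*(-(163 + 6)/(1/(-25 - 10) + (2 + 4)²)) + 330 = 170*(-169/(1/(-35) + 6²)) + 330 = 170*(-169/(-1/35 + 36)) + 330 = 170*(-169/1259/35) + 330 = 170*(-169*35/1259) + 330 = 170*(-1*5915/1259) + 330 = 170*(-5915/1259) + 330 = -1005550/1259 + 330 = -590080/1259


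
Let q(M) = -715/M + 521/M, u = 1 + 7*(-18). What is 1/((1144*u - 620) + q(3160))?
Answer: -1580/226919697 ≈ -6.9628e-6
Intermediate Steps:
u = -125 (u = 1 - 126 = -125)
q(M) = -194/M
1/((1144*u - 620) + q(3160)) = 1/((1144*(-125) - 620) - 194/3160) = 1/((-143000 - 620) - 194*1/3160) = 1/(-143620 - 97/1580) = 1/(-226919697/1580) = -1580/226919697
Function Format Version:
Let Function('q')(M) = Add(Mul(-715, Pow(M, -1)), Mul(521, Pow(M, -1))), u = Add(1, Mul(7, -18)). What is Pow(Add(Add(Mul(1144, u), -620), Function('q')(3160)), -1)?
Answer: Rational(-1580, 226919697) ≈ -6.9628e-6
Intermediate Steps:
u = -125 (u = Add(1, -126) = -125)
Function('q')(M) = Mul(-194, Pow(M, -1))
Pow(Add(Add(Mul(1144, u), -620), Function('q')(3160)), -1) = Pow(Add(Add(Mul(1144, -125), -620), Mul(-194, Pow(3160, -1))), -1) = Pow(Add(Add(-143000, -620), Mul(-194, Rational(1, 3160))), -1) = Pow(Add(-143620, Rational(-97, 1580)), -1) = Pow(Rational(-226919697, 1580), -1) = Rational(-1580, 226919697)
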